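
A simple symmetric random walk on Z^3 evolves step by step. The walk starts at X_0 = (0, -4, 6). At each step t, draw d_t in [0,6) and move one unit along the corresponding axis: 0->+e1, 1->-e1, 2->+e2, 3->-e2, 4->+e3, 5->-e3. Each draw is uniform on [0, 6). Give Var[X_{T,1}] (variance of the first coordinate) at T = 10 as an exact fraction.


Outcome values over d=0..5: [1, -1, 0, 0, 0, 0]
Σy = 0, Σy² = 2, M = 6
μ = 0/6 = 0,  σ² = 2/6 − (0)² = 1/3
Independent increments: Var[X_10] = 10·σ² = 10·(1/3) = 10/3

10/3


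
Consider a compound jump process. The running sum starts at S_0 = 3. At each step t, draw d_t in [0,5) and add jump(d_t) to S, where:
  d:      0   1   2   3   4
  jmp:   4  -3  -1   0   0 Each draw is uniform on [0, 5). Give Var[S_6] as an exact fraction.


156/5

Outcome values over d=0..4: [4, -3, -1, 0, 0]
Σy = 0, Σy² = 26, M = 5
μ = 0/5 = 0,  σ² = 26/5 − (0)² = 26/5
Independent increments: Var[S_6] = 6·σ² = 6·(26/5) = 156/5


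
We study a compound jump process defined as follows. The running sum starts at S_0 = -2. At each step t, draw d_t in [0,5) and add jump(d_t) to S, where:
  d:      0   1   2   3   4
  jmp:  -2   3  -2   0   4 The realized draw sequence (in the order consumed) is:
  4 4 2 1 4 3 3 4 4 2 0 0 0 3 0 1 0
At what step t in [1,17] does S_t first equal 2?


1

t=0: S=-2, d=4, jump=4, S_1=2
t=1: S=2, d=4, jump=4, S_2=6
t=2: S=6, d=2, jump=-2, S_3=4
t=3: S=4, d=1, jump=3, S_4=7
t=4: S=7, d=4, jump=4, S_5=11
t=5: S=11, d=3, jump=0, S_6=11
t=6: S=11, d=3, jump=0, S_7=11
t=7: S=11, d=4, jump=4, S_8=15
t=8: S=15, d=4, jump=4, S_9=19
t=9: S=19, d=2, jump=-2, S_10=17
t=10: S=17, d=0, jump=-2, S_11=15
t=11: S=15, d=0, jump=-2, S_12=13
t=12: S=13, d=0, jump=-2, S_13=11
t=13: S=11, d=3, jump=0, S_14=11
t=14: S=11, d=0, jump=-2, S_15=9
t=15: S=9, d=1, jump=3, S_16=12
t=16: S=12, d=0, jump=-2, S_17=10


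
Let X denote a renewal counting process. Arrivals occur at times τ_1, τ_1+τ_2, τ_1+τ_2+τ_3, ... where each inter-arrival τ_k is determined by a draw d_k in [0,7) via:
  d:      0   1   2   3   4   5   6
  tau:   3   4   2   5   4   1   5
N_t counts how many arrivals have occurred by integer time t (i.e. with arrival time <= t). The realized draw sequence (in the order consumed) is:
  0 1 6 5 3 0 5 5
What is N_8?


draw d_1=0: τ_1=3, arrival time A_1=3
draw d_2=1: τ_2=4, arrival time A_2=7
draw d_3=6: τ_3=5, arrival time A_3=12
draw d_4=5: τ_4=1, arrival time A_4=13
draw d_5=3: τ_5=5, arrival time A_5=18
draw d_6=0: τ_6=3, arrival time A_6=21
draw d_7=5: τ_7=1, arrival time A_7=22
draw d_8=5: τ_8=1, arrival time A_8=23
N_t over t=0..8: 0:0 1:0 2:0 3:1 4:1 5:1 6:1 7:2 8:2

2


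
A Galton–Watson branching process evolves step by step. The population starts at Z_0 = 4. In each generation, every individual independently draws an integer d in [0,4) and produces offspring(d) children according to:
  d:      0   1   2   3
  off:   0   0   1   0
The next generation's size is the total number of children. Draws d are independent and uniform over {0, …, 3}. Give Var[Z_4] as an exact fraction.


255/16384

Outcome values over d=0..3: [0, 0, 1, 0]
Σy = 1, Σy² = 1, M = 4
μ = 1/4 = 1/4,  σ² = 1/4 − (1/4)² = 3/16
V_0 = 0, E_0 = 4
V_1 = 3/16·E_0 + (1/4)²·V_0 = 3/4;  E_1 = 1
V_2 = 3/16·E_1 + (1/4)²·V_1 = 15/64;  E_2 = 1/4
V_3 = 3/16·E_2 + (1/4)²·V_2 = 63/1024;  E_3 = 1/16
V_4 = 3/16·E_3 + (1/4)²·V_3 = 255/16384;  E_4 = 1/64


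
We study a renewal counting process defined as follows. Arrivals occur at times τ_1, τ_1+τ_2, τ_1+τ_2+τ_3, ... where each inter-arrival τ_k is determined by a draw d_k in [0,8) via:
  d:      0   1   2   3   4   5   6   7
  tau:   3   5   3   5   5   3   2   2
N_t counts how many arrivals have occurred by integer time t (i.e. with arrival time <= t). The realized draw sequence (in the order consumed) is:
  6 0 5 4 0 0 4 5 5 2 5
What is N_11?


draw d_1=6: τ_1=2, arrival time A_1=2
draw d_2=0: τ_2=3, arrival time A_2=5
draw d_3=5: τ_3=3, arrival time A_3=8
draw d_4=4: τ_4=5, arrival time A_4=13
draw d_5=0: τ_5=3, arrival time A_5=16
draw d_6=0: τ_6=3, arrival time A_6=19
draw d_7=4: τ_7=5, arrival time A_7=24
draw d_8=5: τ_8=3, arrival time A_8=27
draw d_9=5: τ_9=3, arrival time A_9=30
draw d_10=2: τ_10=3, arrival time A_10=33
draw d_11=5: τ_11=3, arrival time A_11=36
N_t over t=0..11: 0:0 1:0 2:1 3:1 4:1 5:2 6:2 7:2 8:3 9:3 10:3 11:3

3


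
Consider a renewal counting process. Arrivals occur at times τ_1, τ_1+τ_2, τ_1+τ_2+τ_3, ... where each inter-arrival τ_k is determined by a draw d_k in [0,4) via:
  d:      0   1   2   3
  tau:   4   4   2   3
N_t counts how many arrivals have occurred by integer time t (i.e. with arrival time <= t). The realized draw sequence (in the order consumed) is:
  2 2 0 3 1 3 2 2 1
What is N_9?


draw d_1=2: τ_1=2, arrival time A_1=2
draw d_2=2: τ_2=2, arrival time A_2=4
draw d_3=0: τ_3=4, arrival time A_3=8
draw d_4=3: τ_4=3, arrival time A_4=11
draw d_5=1: τ_5=4, arrival time A_5=15
draw d_6=3: τ_6=3, arrival time A_6=18
draw d_7=2: τ_7=2, arrival time A_7=20
draw d_8=2: τ_8=2, arrival time A_8=22
draw d_9=1: τ_9=4, arrival time A_9=26
N_t over t=0..9: 0:0 1:0 2:1 3:1 4:2 5:2 6:2 7:2 8:3 9:3

3


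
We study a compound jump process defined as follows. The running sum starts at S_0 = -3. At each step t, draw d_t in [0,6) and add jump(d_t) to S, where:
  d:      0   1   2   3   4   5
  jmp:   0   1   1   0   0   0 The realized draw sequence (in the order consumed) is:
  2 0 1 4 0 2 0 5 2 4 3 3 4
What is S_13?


t=0: S=-3, d=2, jump=1, S_1=-2
t=1: S=-2, d=0, jump=0, S_2=-2
t=2: S=-2, d=1, jump=1, S_3=-1
t=3: S=-1, d=4, jump=0, S_4=-1
t=4: S=-1, d=0, jump=0, S_5=-1
t=5: S=-1, d=2, jump=1, S_6=0
t=6: S=0, d=0, jump=0, S_7=0
t=7: S=0, d=5, jump=0, S_8=0
t=8: S=0, d=2, jump=1, S_9=1
t=9: S=1, d=4, jump=0, S_10=1
t=10: S=1, d=3, jump=0, S_11=1
t=11: S=1, d=3, jump=0, S_12=1
t=12: S=1, d=4, jump=0, S_13=1

1


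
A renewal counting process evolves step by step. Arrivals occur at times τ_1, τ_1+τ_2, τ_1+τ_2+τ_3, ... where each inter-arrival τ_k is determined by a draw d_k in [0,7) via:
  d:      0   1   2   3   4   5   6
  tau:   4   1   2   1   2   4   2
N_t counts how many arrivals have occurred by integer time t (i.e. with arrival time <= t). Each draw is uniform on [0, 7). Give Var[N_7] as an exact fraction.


Inter-arrival values over d=0..6: [4, 1, 2, 1, 2, 4, 2]
Each d has probability 1/7, so the pmf of τ is: f(1) = 2/7, f(2) = 3/7, f(4) = 2/7
Let p_n(j) = P(N_n = j), with p_0 = [1]. Condition on τ_1: p_n(0) = P(τ > n), and for j >= 1, p_n(j) = Σ_{k<=n} f(k)·p_{n−k}(j−1)
p_1 = [5/7, 2/7]  (j = 0..1)
p_2 = [2/7, 31/49, 4/49]  (j = 0..2)
p_3 = [2/7, 19/49, 104/343, 8/343]  (j = 0..3)
p_4 = [0, 24/49, 131/343, 292/2401, 16/2401]  (j = 0..4)
p_5 = [0, 16/49, 19/49, 82/343, 752/16807, 32/16807]  (j = 0..5)
p_6 = [0, 4/49, 166/343, 715/2401, 2024/16807, 1840/117649, 64/117649]  (j = 0..6)
p_7 = [0, 4/49, 94/343, 939/2401, 3264/16807, 6304/117649, 4352/823543, 128/823543]  (j = 0..7)
E[N_7] = Σ j·p_7(j) = 2372239/823543;  E[N_7²] = Σ j²·p_7(j) = 7693817/823543
Var[N_7] = 7693817/823543 − (2372239/823543)² = 708671260510/678223072849

708671260510/678223072849


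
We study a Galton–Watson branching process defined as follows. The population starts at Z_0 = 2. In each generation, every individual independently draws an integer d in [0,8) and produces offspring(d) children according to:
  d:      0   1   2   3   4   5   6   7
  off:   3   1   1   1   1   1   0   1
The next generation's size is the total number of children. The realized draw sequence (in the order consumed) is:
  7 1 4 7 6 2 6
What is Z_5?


gen 0: Z_0=2, draws=[7, 1], offspring=[1, 1], Z_1=2
gen 1: Z_1=2, draws=[4, 7], offspring=[1, 1], Z_2=2
gen 2: Z_2=2, draws=[6, 2], offspring=[0, 1], Z_3=1
gen 3: Z_3=1, draws=[6], offspring=[0], Z_4=0
gen 4: Z_4=0, draws=[], offspring=[], Z_5=0

0


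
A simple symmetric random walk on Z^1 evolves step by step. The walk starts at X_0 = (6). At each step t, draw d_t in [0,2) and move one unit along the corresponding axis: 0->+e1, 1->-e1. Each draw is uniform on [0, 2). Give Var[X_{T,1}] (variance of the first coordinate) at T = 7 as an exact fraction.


7

Outcome values over d=0..1: [1, -1]
Σy = 0, Σy² = 2, M = 2
μ = 0/2 = 0,  σ² = 2/2 − (0)² = 1
Independent increments: Var[X_7] = 7·σ² = 7·(1) = 7


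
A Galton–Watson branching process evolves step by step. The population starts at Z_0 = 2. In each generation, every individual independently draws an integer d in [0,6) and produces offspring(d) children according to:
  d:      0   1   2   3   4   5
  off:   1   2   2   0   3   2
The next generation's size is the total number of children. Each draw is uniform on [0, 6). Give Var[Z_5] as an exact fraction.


14410000/59049

Outcome values over d=0..5: [1, 2, 2, 0, 3, 2]
Σy = 10, Σy² = 22, M = 6
μ = 10/6 = 5/3,  σ² = 22/6 − (5/3)² = 8/9
V_0 = 0, E_0 = 2
V_1 = 8/9·E_0 + (5/3)²·V_0 = 16/9;  E_1 = 10/3
V_2 = 8/9·E_1 + (5/3)²·V_1 = 640/81;  E_2 = 50/9
V_3 = 8/9·E_2 + (5/3)²·V_2 = 19600/729;  E_3 = 250/27
V_4 = 8/9·E_3 + (5/3)²·V_3 = 544000/6561;  E_4 = 1250/81
V_5 = 8/9·E_4 + (5/3)²·V_4 = 14410000/59049;  E_5 = 6250/243


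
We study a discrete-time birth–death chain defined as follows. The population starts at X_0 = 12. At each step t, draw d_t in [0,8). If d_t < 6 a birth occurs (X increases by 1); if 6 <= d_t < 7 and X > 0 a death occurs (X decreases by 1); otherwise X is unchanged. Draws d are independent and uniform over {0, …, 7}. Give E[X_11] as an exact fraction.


151/8

X can drop by at most 1 per step and X_0 = 12 > T = 11, so X_t >= 12 − t >= 1 > 0 for every t <= 11: the floor at 0 (the 'and X > 0' condition) never binds. Hence X_11 = X_0 + Σ_{t<11} Y_t with i.i.d. increments Y_t = y(d_t) ∈ {+1, −1, 0}.
Outcome values over d=0..7: [1, 1, 1, 1, 1, 1, -1, 0]
Σy = 5, Σy² = 7, M = 8
μ = 5/8 = 5/8,  σ² = 7/8 − (5/8)² = 31/64
E[X_11] = 12 + 11·(5/8) = 151/8


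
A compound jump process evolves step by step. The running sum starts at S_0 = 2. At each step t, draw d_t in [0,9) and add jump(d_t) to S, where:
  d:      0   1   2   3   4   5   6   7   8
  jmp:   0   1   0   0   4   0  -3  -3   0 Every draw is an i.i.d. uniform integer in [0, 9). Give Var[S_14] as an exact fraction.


Outcome values over d=0..8: [0, 1, 0, 0, 4, 0, -3, -3, 0]
Σy = -1, Σy² = 35, M = 9
μ = -1/9 = -1/9,  σ² = 35/9 − (-1/9)² = 314/81
Independent increments: Var[S_14] = 14·σ² = 14·(314/81) = 4396/81

4396/81


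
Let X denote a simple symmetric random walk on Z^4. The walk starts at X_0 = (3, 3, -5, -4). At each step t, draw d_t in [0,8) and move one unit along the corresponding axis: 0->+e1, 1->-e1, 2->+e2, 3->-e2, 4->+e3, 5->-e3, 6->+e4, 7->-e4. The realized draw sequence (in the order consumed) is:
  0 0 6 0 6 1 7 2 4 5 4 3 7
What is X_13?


(5, 3, -4, -4)

t=0: X=(3, 3, -5, -4), d=0 → +e1, X_1=(4, 3, -5, -4)
t=1: X=(4, 3, -5, -4), d=0 → +e1, X_2=(5, 3, -5, -4)
t=2: X=(5, 3, -5, -4), d=6 → +e4, X_3=(5, 3, -5, -3)
t=3: X=(5, 3, -5, -3), d=0 → +e1, X_4=(6, 3, -5, -3)
t=4: X=(6, 3, -5, -3), d=6 → +e4, X_5=(6, 3, -5, -2)
t=5: X=(6, 3, -5, -2), d=1 → -e1, X_6=(5, 3, -5, -2)
t=6: X=(5, 3, -5, -2), d=7 → -e4, X_7=(5, 3, -5, -3)
t=7: X=(5, 3, -5, -3), d=2 → +e2, X_8=(5, 4, -5, -3)
t=8: X=(5, 4, -5, -3), d=4 → +e3, X_9=(5, 4, -4, -3)
t=9: X=(5, 4, -4, -3), d=5 → -e3, X_10=(5, 4, -5, -3)
t=10: X=(5, 4, -5, -3), d=4 → +e3, X_11=(5, 4, -4, -3)
t=11: X=(5, 4, -4, -3), d=3 → -e2, X_12=(5, 3, -4, -3)
t=12: X=(5, 3, -4, -3), d=7 → -e4, X_13=(5, 3, -4, -4)


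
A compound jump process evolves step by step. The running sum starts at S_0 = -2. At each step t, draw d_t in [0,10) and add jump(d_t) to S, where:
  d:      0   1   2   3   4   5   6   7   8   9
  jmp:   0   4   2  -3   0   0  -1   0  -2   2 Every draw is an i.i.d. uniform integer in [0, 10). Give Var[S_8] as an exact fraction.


752/25

Outcome values over d=0..9: [0, 4, 2, -3, 0, 0, -1, 0, -2, 2]
Σy = 2, Σy² = 38, M = 10
μ = 2/10 = 1/5,  σ² = 38/10 − (1/5)² = 94/25
Independent increments: Var[S_8] = 8·σ² = 8·(94/25) = 752/25


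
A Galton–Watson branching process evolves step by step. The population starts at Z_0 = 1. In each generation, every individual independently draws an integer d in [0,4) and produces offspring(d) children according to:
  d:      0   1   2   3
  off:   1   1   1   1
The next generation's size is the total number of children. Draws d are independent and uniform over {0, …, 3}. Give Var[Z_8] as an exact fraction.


Outcome values over d=0..3: [1, 1, 1, 1]
Σy = 4, Σy² = 4, M = 4
μ = 4/4 = 1,  σ² = 4/4 − (1)² = 0
V_0 = 0, E_0 = 1
V_1 = 0·E_0 + (1)²·V_0 = 0;  E_1 = 1
V_2 = 0·E_1 + (1)²·V_1 = 0;  E_2 = 1
V_3 = 0·E_2 + (1)²·V_2 = 0;  E_3 = 1
V_4 = 0·E_3 + (1)²·V_3 = 0;  E_4 = 1
V_5 = 0·E_4 + (1)²·V_4 = 0;  E_5 = 1
V_6 = 0·E_5 + (1)²·V_5 = 0;  E_6 = 1
V_7 = 0·E_6 + (1)²·V_6 = 0;  E_7 = 1
V_8 = 0·E_7 + (1)²·V_7 = 0;  E_8 = 1

0


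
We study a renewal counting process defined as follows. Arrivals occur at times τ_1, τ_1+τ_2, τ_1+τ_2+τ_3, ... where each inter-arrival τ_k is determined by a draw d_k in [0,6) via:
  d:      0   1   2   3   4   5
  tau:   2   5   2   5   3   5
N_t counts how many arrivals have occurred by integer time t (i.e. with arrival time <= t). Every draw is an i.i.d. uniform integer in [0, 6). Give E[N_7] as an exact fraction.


181/108

Inter-arrival values over d=0..5: [2, 5, 2, 5, 3, 5]
Each d has probability 1/6, so the pmf of τ is: f(2) = 1/3, f(3) = 1/6, f(5) = 1/2
Renewal equation for m(n) = E[N_n]: condition on τ_1 = k (if k <= n, one arrival plus a fresh copy on the remaining n−k steps): m(n) = F(n) + Σ_{k<=n} f(k)·m(n−k), where F(n) = P(τ <= n) and m(0) = 0
m(1) = F(1) = 0
m(2) = F(2) = 1/3
m(3) = F(3) = 1/2
m(4) = F(4) + f(2)·m(2) = 1/2 + 1/3·1/3 = 11/18
m(5) = F(5) + f(2)·m(3) + f(3)·m(2) = 1 + 1/3·1/2 + 1/6·1/3 = 11/9
m(6) = F(6) + f(2)·m(4) + f(3)·m(3) = 1 + 1/3·11/18 + 1/6·1/2 = 139/108
m(7) = F(7) + f(2)·m(5) + f(3)·m(4) + f(5)·m(2) = 1 + 1/3·11/9 + 1/6·11/18 + 1/2·1/3 = 181/108
E[N_7] = m(7) = 181/108


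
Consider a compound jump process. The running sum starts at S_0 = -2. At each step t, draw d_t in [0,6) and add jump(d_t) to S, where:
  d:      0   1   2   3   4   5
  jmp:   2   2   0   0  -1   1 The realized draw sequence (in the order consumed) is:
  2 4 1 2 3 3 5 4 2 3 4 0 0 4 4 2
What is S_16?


0

t=0: S=-2, d=2, jump=0, S_1=-2
t=1: S=-2, d=4, jump=-1, S_2=-3
t=2: S=-3, d=1, jump=2, S_3=-1
t=3: S=-1, d=2, jump=0, S_4=-1
t=4: S=-1, d=3, jump=0, S_5=-1
t=5: S=-1, d=3, jump=0, S_6=-1
t=6: S=-1, d=5, jump=1, S_7=0
t=7: S=0, d=4, jump=-1, S_8=-1
t=8: S=-1, d=2, jump=0, S_9=-1
t=9: S=-1, d=3, jump=0, S_10=-1
t=10: S=-1, d=4, jump=-1, S_11=-2
t=11: S=-2, d=0, jump=2, S_12=0
t=12: S=0, d=0, jump=2, S_13=2
t=13: S=2, d=4, jump=-1, S_14=1
t=14: S=1, d=4, jump=-1, S_15=0
t=15: S=0, d=2, jump=0, S_16=0


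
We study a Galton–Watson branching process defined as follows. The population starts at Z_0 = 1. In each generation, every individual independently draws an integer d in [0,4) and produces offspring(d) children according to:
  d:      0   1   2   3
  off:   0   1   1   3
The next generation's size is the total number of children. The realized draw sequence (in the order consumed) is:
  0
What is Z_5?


0

gen 0: Z_0=1, draws=[0], offspring=[0], Z_1=0
gen 1: Z_1=0, draws=[], offspring=[], Z_2=0
gen 2: Z_2=0, draws=[], offspring=[], Z_3=0
gen 3: Z_3=0, draws=[], offspring=[], Z_4=0
gen 4: Z_4=0, draws=[], offspring=[], Z_5=0


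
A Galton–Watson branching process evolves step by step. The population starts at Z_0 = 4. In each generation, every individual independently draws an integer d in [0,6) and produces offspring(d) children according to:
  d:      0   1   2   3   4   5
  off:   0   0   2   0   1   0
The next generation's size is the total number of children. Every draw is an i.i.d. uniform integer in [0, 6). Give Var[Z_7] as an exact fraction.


889/12288

Outcome values over d=0..5: [0, 0, 2, 0, 1, 0]
Σy = 3, Σy² = 5, M = 6
μ = 3/6 = 1/2,  σ² = 5/6 − (1/2)² = 7/12
V_0 = 0, E_0 = 4
V_1 = 7/12·E_0 + (1/2)²·V_0 = 7/3;  E_1 = 2
V_2 = 7/12·E_1 + (1/2)²·V_1 = 7/4;  E_2 = 1
V_3 = 7/12·E_2 + (1/2)²·V_2 = 49/48;  E_3 = 1/2
V_4 = 7/12·E_3 + (1/2)²·V_3 = 35/64;  E_4 = 1/4
V_5 = 7/12·E_4 + (1/2)²·V_4 = 217/768;  E_5 = 1/8
V_6 = 7/12·E_5 + (1/2)²·V_5 = 147/1024;  E_6 = 1/16
V_7 = 7/12·E_6 + (1/2)²·V_6 = 889/12288;  E_7 = 1/32


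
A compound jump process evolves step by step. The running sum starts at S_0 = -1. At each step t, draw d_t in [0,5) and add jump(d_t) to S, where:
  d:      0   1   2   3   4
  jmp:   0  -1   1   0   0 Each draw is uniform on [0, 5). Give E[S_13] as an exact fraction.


Outcome values over d=0..4: [0, -1, 1, 0, 0]
Σy = 0, Σy² = 2, M = 5
μ = 0/5 = 0,  σ² = 2/5 − (0)² = 2/5
E[S_13] = -1 + 13·(0) = -1

-1


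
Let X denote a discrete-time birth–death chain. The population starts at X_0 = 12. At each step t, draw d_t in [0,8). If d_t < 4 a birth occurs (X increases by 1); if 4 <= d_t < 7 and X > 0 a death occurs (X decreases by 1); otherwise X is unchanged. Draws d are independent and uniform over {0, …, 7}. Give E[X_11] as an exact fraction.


X can drop by at most 1 per step and X_0 = 12 > T = 11, so X_t >= 12 − t >= 1 > 0 for every t <= 11: the floor at 0 (the 'and X > 0' condition) never binds. Hence X_11 = X_0 + Σ_{t<11} Y_t with i.i.d. increments Y_t = y(d_t) ∈ {+1, −1, 0}.
Outcome values over d=0..7: [1, 1, 1, 1, -1, -1, -1, 0]
Σy = 1, Σy² = 7, M = 8
μ = 1/8 = 1/8,  σ² = 7/8 − (1/8)² = 55/64
E[X_11] = 12 + 11·(1/8) = 107/8

107/8


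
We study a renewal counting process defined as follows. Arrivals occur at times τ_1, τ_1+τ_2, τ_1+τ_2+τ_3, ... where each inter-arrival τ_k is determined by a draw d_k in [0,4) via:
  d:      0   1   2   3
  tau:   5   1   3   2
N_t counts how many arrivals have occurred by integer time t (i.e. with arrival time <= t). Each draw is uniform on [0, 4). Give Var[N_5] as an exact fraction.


645127/1048576

Inter-arrival values over d=0..3: [5, 1, 3, 2]
Each d has probability 1/4, so the pmf of τ is: f(1) = 1/4, f(2) = 1/4, f(3) = 1/4, f(5) = 1/4
Let p_n(j) = P(N_n = j), with p_0 = [1]. Condition on τ_1: p_n(0) = P(τ > n), and for j >= 1, p_n(j) = Σ_{k<=n} f(k)·p_{n−k}(j−1)
p_1 = [3/4, 1/4]  (j = 0..1)
p_2 = [1/2, 7/16, 1/16]  (j = 0..2)
p_3 = [1/4, 9/16, 11/64, 1/64]  (j = 0..3)
p_4 = [1/4, 3/8, 5/16, 15/256, 1/256]  (j = 0..4)
p_5 = [0, 1/2, 11/32, 35/256, 19/1024, 1/1024]  (j = 0..5)
E[N_5] = Σ j·p_5(j) = 1717/1024;  E[N_5²] = Σ j²·p_5(j) = 3509/1024
Var[N_5] = 3509/1024 − (1717/1024)² = 645127/1048576


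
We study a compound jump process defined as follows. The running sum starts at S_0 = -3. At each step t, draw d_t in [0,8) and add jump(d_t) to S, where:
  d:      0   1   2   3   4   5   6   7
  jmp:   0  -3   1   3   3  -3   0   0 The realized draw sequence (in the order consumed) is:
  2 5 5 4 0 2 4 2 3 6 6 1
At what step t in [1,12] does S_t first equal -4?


6

t=0: S=-3, d=2, jump=1, S_1=-2
t=1: S=-2, d=5, jump=-3, S_2=-5
t=2: S=-5, d=5, jump=-3, S_3=-8
t=3: S=-8, d=4, jump=3, S_4=-5
t=4: S=-5, d=0, jump=0, S_5=-5
t=5: S=-5, d=2, jump=1, S_6=-4
t=6: S=-4, d=4, jump=3, S_7=-1
t=7: S=-1, d=2, jump=1, S_8=0
t=8: S=0, d=3, jump=3, S_9=3
t=9: S=3, d=6, jump=0, S_10=3
t=10: S=3, d=6, jump=0, S_11=3
t=11: S=3, d=1, jump=-3, S_12=0


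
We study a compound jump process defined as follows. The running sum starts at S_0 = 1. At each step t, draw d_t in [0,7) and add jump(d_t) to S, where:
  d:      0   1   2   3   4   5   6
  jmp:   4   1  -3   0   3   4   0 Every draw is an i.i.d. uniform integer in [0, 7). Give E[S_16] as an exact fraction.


151/7

Outcome values over d=0..6: [4, 1, -3, 0, 3, 4, 0]
Σy = 9, Σy² = 51, M = 7
μ = 9/7 = 9/7,  σ² = 51/7 − (9/7)² = 276/49
E[S_16] = 1 + 16·(9/7) = 151/7


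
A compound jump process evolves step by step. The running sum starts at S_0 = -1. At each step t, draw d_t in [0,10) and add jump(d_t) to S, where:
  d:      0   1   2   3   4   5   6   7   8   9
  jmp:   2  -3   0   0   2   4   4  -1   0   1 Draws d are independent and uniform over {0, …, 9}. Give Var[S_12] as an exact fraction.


1287/25

Outcome values over d=0..9: [2, -3, 0, 0, 2, 4, 4, -1, 0, 1]
Σy = 9, Σy² = 51, M = 10
μ = 9/10 = 9/10,  σ² = 51/10 − (9/10)² = 429/100
Independent increments: Var[S_12] = 12·σ² = 12·(429/100) = 1287/25


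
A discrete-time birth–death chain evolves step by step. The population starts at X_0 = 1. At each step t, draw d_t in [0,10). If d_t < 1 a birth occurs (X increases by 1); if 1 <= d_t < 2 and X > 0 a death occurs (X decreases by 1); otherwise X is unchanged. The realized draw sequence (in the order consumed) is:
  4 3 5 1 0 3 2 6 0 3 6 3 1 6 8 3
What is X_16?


t=0: X=1, d=4 → hold, X_1=1
t=1: X=1, d=3 → hold, X_2=1
t=2: X=1, d=5 → hold, X_3=1
t=3: X=1, d=1 → death, X_4=0
t=4: X=0, d=0 → birth, X_5=1
t=5: X=1, d=3 → hold, X_6=1
t=6: X=1, d=2 → hold, X_7=1
t=7: X=1, d=6 → hold, X_8=1
t=8: X=1, d=0 → birth, X_9=2
t=9: X=2, d=3 → hold, X_10=2
t=10: X=2, d=6 → hold, X_11=2
t=11: X=2, d=3 → hold, X_12=2
t=12: X=2, d=1 → death, X_13=1
t=13: X=1, d=6 → hold, X_14=1
t=14: X=1, d=8 → hold, X_15=1
t=15: X=1, d=3 → hold, X_16=1

1


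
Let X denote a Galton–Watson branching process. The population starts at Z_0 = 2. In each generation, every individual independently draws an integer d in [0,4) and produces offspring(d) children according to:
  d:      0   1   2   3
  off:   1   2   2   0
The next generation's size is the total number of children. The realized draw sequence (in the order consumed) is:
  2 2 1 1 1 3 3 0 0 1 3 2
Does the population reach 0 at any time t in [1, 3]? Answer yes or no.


no

gen 0: Z_0=2, draws=[2, 2], offspring=[2, 2], Z_1=4
gen 1: Z_1=4, draws=[1, 1, 1, 3], offspring=[2, 2, 2, 0], Z_2=6
gen 2: Z_2=6, draws=[3, 0, 0, 1, 3, 2], offspring=[0, 1, 1, 2, 0, 2], Z_3=6


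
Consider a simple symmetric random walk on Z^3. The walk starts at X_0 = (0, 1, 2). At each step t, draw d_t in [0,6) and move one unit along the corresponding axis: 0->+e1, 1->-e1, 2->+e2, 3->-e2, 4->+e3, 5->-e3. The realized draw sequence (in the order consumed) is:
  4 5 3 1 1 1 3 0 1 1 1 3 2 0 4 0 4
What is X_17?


(-3, -1, 4)

t=0: X=(0, 1, 2), d=4 → +e3, X_1=(0, 1, 3)
t=1: X=(0, 1, 3), d=5 → -e3, X_2=(0, 1, 2)
t=2: X=(0, 1, 2), d=3 → -e2, X_3=(0, 0, 2)
t=3: X=(0, 0, 2), d=1 → -e1, X_4=(-1, 0, 2)
t=4: X=(-1, 0, 2), d=1 → -e1, X_5=(-2, 0, 2)
t=5: X=(-2, 0, 2), d=1 → -e1, X_6=(-3, 0, 2)
t=6: X=(-3, 0, 2), d=3 → -e2, X_7=(-3, -1, 2)
t=7: X=(-3, -1, 2), d=0 → +e1, X_8=(-2, -1, 2)
t=8: X=(-2, -1, 2), d=1 → -e1, X_9=(-3, -1, 2)
t=9: X=(-3, -1, 2), d=1 → -e1, X_10=(-4, -1, 2)
t=10: X=(-4, -1, 2), d=1 → -e1, X_11=(-5, -1, 2)
t=11: X=(-5, -1, 2), d=3 → -e2, X_12=(-5, -2, 2)
t=12: X=(-5, -2, 2), d=2 → +e2, X_13=(-5, -1, 2)
t=13: X=(-5, -1, 2), d=0 → +e1, X_14=(-4, -1, 2)
t=14: X=(-4, -1, 2), d=4 → +e3, X_15=(-4, -1, 3)
t=15: X=(-4, -1, 3), d=0 → +e1, X_16=(-3, -1, 3)
t=16: X=(-3, -1, 3), d=4 → +e3, X_17=(-3, -1, 4)


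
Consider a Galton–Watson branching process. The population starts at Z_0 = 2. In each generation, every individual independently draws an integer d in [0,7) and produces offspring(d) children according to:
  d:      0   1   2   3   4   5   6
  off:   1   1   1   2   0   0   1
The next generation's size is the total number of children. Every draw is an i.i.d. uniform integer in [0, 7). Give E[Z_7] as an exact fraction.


Outcome values over d=0..6: [1, 1, 1, 2, 0, 0, 1]
Σy = 6, Σy² = 8, M = 7
μ = 6/7 = 6/7,  σ² = 8/7 − (6/7)² = 20/49
E[Z_0] = 2
E[Z_1] = 6/7·E[Z_0] = 12/7
E[Z_2] = 6/7·E[Z_1] = 72/49
E[Z_3] = 6/7·E[Z_2] = 432/343
E[Z_4] = 6/7·E[Z_3] = 2592/2401
E[Z_5] = 6/7·E[Z_4] = 15552/16807
E[Z_6] = 6/7·E[Z_5] = 93312/117649
E[Z_7] = 6/7·E[Z_6] = 559872/823543

559872/823543


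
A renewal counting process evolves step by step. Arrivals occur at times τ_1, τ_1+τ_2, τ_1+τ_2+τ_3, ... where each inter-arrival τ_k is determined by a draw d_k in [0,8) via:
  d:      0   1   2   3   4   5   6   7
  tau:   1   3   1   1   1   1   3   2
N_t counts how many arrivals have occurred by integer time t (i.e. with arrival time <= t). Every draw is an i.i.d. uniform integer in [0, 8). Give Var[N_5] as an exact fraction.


Inter-arrival values over d=0..7: [1, 3, 1, 1, 1, 1, 3, 2]
Each d has probability 1/8, so the pmf of τ is: f(1) = 5/8, f(2) = 1/8, f(3) = 1/4
Let p_n(j) = P(N_n = j), with p_0 = [1]. Condition on τ_1: p_n(0) = P(τ > n), and for j >= 1, p_n(j) = Σ_{k<=n} f(k)·p_{n−k}(j−1)
p_1 = [3/8, 5/8]  (j = 0..1)
p_2 = [1/4, 23/64, 25/64]  (j = 0..2)
p_3 = [0, 29/64, 155/512, 125/512]  (j = 0..3)
p_4 = [0, 1/8, 31/64, 975/4096, 625/4096]  (j = 0..4)
p_5 = [0, 1/16, 115/512, 1795/4096, 5875/32768, 3125/32768]  (j = 0..5)
E[N_5] = Σ j·p_5(j) = 98973/32768;  E[N_5²] = Σ j²·p_5(j) = 332853/32768
Var[N_5] = 332853/32768 − (98973/32768)² = 1111272375/1073741824

1111272375/1073741824


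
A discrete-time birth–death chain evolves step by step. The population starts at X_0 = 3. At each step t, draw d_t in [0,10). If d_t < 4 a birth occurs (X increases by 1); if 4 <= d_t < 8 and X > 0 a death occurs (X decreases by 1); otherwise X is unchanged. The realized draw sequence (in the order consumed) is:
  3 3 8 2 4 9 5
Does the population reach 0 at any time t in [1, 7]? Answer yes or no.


t=0: X=3, d=3 → birth, X_1=4
t=1: X=4, d=3 → birth, X_2=5
t=2: X=5, d=8 → hold, X_3=5
t=3: X=5, d=2 → birth, X_4=6
t=4: X=6, d=4 → death, X_5=5
t=5: X=5, d=9 → hold, X_6=5
t=6: X=5, d=5 → death, X_7=4

no


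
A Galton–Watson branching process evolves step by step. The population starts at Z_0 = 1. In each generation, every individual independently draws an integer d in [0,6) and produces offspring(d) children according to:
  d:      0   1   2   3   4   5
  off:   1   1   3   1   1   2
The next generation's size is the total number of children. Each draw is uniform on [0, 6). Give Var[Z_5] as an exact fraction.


39879/1024

Outcome values over d=0..5: [1, 1, 3, 1, 1, 2]
Σy = 9, Σy² = 17, M = 6
μ = 9/6 = 3/2,  σ² = 17/6 − (3/2)² = 7/12
V_0 = 0, E_0 = 1
V_1 = 7/12·E_0 + (3/2)²·V_0 = 7/12;  E_1 = 3/2
V_2 = 7/12·E_1 + (3/2)²·V_1 = 35/16;  E_2 = 9/4
V_3 = 7/12·E_2 + (3/2)²·V_2 = 399/64;  E_3 = 27/8
V_4 = 7/12·E_3 + (3/2)²·V_3 = 4095/256;  E_4 = 81/16
V_5 = 7/12·E_4 + (3/2)²·V_4 = 39879/1024;  E_5 = 243/32


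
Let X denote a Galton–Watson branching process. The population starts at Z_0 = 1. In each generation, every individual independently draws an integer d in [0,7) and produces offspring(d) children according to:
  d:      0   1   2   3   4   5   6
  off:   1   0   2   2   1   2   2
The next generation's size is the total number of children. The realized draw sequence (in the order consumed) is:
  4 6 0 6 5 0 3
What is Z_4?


5

gen 0: Z_0=1, draws=[4], offspring=[1], Z_1=1
gen 1: Z_1=1, draws=[6], offspring=[2], Z_2=2
gen 2: Z_2=2, draws=[0, 6], offspring=[1, 2], Z_3=3
gen 3: Z_3=3, draws=[5, 0, 3], offspring=[2, 1, 2], Z_4=5


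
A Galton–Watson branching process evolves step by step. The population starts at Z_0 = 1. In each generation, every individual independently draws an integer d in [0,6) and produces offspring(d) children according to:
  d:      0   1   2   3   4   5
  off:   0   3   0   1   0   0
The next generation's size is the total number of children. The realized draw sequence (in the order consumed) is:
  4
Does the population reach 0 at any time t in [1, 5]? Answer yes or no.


gen 0: Z_0=1, draws=[4], offspring=[0], Z_1=0
gen 1: Z_1=0, draws=[], offspring=[], Z_2=0
gen 2: Z_2=0, draws=[], offspring=[], Z_3=0
gen 3: Z_3=0, draws=[], offspring=[], Z_4=0
gen 4: Z_4=0, draws=[], offspring=[], Z_5=0

yes


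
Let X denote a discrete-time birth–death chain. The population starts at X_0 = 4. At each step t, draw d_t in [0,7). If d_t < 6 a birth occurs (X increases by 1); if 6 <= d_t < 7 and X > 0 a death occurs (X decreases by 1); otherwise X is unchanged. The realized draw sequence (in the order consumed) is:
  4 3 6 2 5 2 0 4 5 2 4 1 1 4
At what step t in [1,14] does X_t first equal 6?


2

t=0: X=4, d=4 → birth, X_1=5
t=1: X=5, d=3 → birth, X_2=6
t=2: X=6, d=6 → death, X_3=5
t=3: X=5, d=2 → birth, X_4=6
t=4: X=6, d=5 → birth, X_5=7
t=5: X=7, d=2 → birth, X_6=8
t=6: X=8, d=0 → birth, X_7=9
t=7: X=9, d=4 → birth, X_8=10
t=8: X=10, d=5 → birth, X_9=11
t=9: X=11, d=2 → birth, X_10=12
t=10: X=12, d=4 → birth, X_11=13
t=11: X=13, d=1 → birth, X_12=14
t=12: X=14, d=1 → birth, X_13=15
t=13: X=15, d=4 → birth, X_14=16


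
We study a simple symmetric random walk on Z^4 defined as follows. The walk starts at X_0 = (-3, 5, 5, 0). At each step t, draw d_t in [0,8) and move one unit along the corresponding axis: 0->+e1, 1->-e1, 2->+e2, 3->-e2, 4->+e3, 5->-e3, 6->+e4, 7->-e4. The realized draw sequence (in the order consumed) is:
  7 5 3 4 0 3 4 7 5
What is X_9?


(-2, 3, 5, -2)

t=0: X=(-3, 5, 5, 0), d=7 → -e4, X_1=(-3, 5, 5, -1)
t=1: X=(-3, 5, 5, -1), d=5 → -e3, X_2=(-3, 5, 4, -1)
t=2: X=(-3, 5, 4, -1), d=3 → -e2, X_3=(-3, 4, 4, -1)
t=3: X=(-3, 4, 4, -1), d=4 → +e3, X_4=(-3, 4, 5, -1)
t=4: X=(-3, 4, 5, -1), d=0 → +e1, X_5=(-2, 4, 5, -1)
t=5: X=(-2, 4, 5, -1), d=3 → -e2, X_6=(-2, 3, 5, -1)
t=6: X=(-2, 3, 5, -1), d=4 → +e3, X_7=(-2, 3, 6, -1)
t=7: X=(-2, 3, 6, -1), d=7 → -e4, X_8=(-2, 3, 6, -2)
t=8: X=(-2, 3, 6, -2), d=5 → -e3, X_9=(-2, 3, 5, -2)


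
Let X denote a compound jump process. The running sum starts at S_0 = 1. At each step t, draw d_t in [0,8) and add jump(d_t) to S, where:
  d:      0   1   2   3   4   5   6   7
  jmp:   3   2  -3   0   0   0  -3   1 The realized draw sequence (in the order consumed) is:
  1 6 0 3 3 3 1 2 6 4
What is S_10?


-1

t=0: S=1, d=1, jump=2, S_1=3
t=1: S=3, d=6, jump=-3, S_2=0
t=2: S=0, d=0, jump=3, S_3=3
t=3: S=3, d=3, jump=0, S_4=3
t=4: S=3, d=3, jump=0, S_5=3
t=5: S=3, d=3, jump=0, S_6=3
t=6: S=3, d=1, jump=2, S_7=5
t=7: S=5, d=2, jump=-3, S_8=2
t=8: S=2, d=6, jump=-3, S_9=-1
t=9: S=-1, d=4, jump=0, S_10=-1


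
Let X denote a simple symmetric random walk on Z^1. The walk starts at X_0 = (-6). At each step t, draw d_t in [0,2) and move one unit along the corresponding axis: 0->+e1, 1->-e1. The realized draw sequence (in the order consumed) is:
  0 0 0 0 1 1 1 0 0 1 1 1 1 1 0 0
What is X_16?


(-6)

t=0: X=(-6), d=0 → +e1, X_1=(-5)
t=1: X=(-5), d=0 → +e1, X_2=(-4)
t=2: X=(-4), d=0 → +e1, X_3=(-3)
t=3: X=(-3), d=0 → +e1, X_4=(-2)
t=4: X=(-2), d=1 → -e1, X_5=(-3)
t=5: X=(-3), d=1 → -e1, X_6=(-4)
t=6: X=(-4), d=1 → -e1, X_7=(-5)
t=7: X=(-5), d=0 → +e1, X_8=(-4)
t=8: X=(-4), d=0 → +e1, X_9=(-3)
t=9: X=(-3), d=1 → -e1, X_10=(-4)
t=10: X=(-4), d=1 → -e1, X_11=(-5)
t=11: X=(-5), d=1 → -e1, X_12=(-6)
t=12: X=(-6), d=1 → -e1, X_13=(-7)
t=13: X=(-7), d=1 → -e1, X_14=(-8)
t=14: X=(-8), d=0 → +e1, X_15=(-7)
t=15: X=(-7), d=0 → +e1, X_16=(-6)


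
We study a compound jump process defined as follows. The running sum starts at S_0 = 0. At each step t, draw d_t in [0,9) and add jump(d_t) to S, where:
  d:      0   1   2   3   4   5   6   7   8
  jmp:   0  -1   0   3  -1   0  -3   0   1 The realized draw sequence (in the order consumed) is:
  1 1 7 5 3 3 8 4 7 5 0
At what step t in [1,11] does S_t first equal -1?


t=0: S=0, d=1, jump=-1, S_1=-1
t=1: S=-1, d=1, jump=-1, S_2=-2
t=2: S=-2, d=7, jump=0, S_3=-2
t=3: S=-2, d=5, jump=0, S_4=-2
t=4: S=-2, d=3, jump=3, S_5=1
t=5: S=1, d=3, jump=3, S_6=4
t=6: S=4, d=8, jump=1, S_7=5
t=7: S=5, d=4, jump=-1, S_8=4
t=8: S=4, d=7, jump=0, S_9=4
t=9: S=4, d=5, jump=0, S_10=4
t=10: S=4, d=0, jump=0, S_11=4

1


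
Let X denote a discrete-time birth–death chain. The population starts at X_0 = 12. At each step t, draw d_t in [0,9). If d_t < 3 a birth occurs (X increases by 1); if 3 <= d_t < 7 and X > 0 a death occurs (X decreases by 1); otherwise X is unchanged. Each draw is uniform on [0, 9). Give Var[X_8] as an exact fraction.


496/81

X can drop by at most 1 per step and X_0 = 12 > T = 8, so X_t >= 12 − t >= 4 > 0 for every t <= 8: the floor at 0 (the 'and X > 0' condition) never binds. Hence X_8 = X_0 + Σ_{t<8} Y_t with i.i.d. increments Y_t = y(d_t) ∈ {+1, −1, 0}.
Outcome values over d=0..8: [1, 1, 1, -1, -1, -1, -1, 0, 0]
Σy = -1, Σy² = 7, M = 9
μ = -1/9 = -1/9,  σ² = 7/9 − (-1/9)² = 62/81
Independent increments: Var[X_8] = 8·σ² = 8·(62/81) = 496/81


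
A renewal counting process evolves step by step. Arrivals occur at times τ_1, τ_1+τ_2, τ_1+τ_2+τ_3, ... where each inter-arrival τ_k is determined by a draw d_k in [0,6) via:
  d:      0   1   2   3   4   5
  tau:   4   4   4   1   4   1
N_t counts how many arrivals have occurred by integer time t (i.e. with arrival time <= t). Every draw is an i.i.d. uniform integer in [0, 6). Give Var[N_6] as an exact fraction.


Inter-arrival values over d=0..5: [4, 4, 4, 1, 4, 1]
Each d has probability 1/6, so the pmf of τ is: f(1) = 1/3, f(4) = 2/3
Let p_n(j) = P(N_n = j), with p_0 = [1]. Condition on τ_1: p_n(0) = P(τ > n), and for j >= 1, p_n(j) = Σ_{k<=n} f(k)·p_{n−k}(j−1)
p_1 = [2/3, 1/3]  (j = 0..1)
p_2 = [2/3, 2/9, 1/9]  (j = 0..2)
p_3 = [2/3, 2/9, 2/27, 1/27]  (j = 0..3)
p_4 = [0, 8/9, 2/27, 2/81, 1/81]  (j = 0..4)
p_5 = [0, 4/9, 14/27, 2/81, 2/243, 1/243]  (j = 0..5)
p_6 = [0, 4/9, 8/27, 20/81, 2/243, 2/729, 1/729]  (j = 0..6)
E[N_6] = Σ j·p_6(j) = 1336/729;  E[N_6²] = Σ j²·p_6(j) = 2990/729
Var[N_6] = 2990/729 − (1336/729)² = 394814/531441

394814/531441


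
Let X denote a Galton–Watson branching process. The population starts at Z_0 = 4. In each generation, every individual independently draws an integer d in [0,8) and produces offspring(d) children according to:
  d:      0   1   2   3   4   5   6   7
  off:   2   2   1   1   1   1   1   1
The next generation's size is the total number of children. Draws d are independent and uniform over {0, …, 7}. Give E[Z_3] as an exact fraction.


125/16

Outcome values over d=0..7: [2, 2, 1, 1, 1, 1, 1, 1]
Σy = 10, Σy² = 14, M = 8
μ = 10/8 = 5/4,  σ² = 14/8 − (5/4)² = 3/16
E[Z_0] = 4
E[Z_1] = 5/4·E[Z_0] = 5
E[Z_2] = 5/4·E[Z_1] = 25/4
E[Z_3] = 5/4·E[Z_2] = 125/16


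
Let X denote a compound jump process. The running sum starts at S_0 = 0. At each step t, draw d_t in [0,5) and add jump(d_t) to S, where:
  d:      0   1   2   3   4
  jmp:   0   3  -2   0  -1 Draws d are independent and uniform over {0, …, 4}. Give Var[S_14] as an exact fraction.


Outcome values over d=0..4: [0, 3, -2, 0, -1]
Σy = 0, Σy² = 14, M = 5
μ = 0/5 = 0,  σ² = 14/5 − (0)² = 14/5
Independent increments: Var[S_14] = 14·σ² = 14·(14/5) = 196/5

196/5


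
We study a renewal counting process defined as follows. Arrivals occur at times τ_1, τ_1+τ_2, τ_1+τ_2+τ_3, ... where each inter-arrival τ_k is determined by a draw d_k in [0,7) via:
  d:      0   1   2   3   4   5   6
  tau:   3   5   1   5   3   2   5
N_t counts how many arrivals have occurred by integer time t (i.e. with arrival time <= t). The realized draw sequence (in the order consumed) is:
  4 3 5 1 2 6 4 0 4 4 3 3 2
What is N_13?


3

draw d_1=4: τ_1=3, arrival time A_1=3
draw d_2=3: τ_2=5, arrival time A_2=8
draw d_3=5: τ_3=2, arrival time A_3=10
draw d_4=1: τ_4=5, arrival time A_4=15
draw d_5=2: τ_5=1, arrival time A_5=16
draw d_6=6: τ_6=5, arrival time A_6=21
draw d_7=4: τ_7=3, arrival time A_7=24
draw d_8=0: τ_8=3, arrival time A_8=27
draw d_9=4: τ_9=3, arrival time A_9=30
draw d_10=4: τ_10=3, arrival time A_10=33
draw d_11=3: τ_11=5, arrival time A_11=38
draw d_12=3: τ_12=5, arrival time A_12=43
draw d_13=2: τ_13=1, arrival time A_13=44
N_t over t=0..13: 0:0 1:0 2:0 3:1 4:1 5:1 6:1 7:1 8:2 9:2 10:3 11:3 12:3 13:3


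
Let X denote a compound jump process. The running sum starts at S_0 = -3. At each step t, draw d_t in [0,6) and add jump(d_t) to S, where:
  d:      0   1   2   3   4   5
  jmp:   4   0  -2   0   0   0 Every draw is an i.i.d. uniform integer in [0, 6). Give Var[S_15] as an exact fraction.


145/3

Outcome values over d=0..5: [4, 0, -2, 0, 0, 0]
Σy = 2, Σy² = 20, M = 6
μ = 2/6 = 1/3,  σ² = 20/6 − (1/3)² = 29/9
Independent increments: Var[S_15] = 15·σ² = 15·(29/9) = 145/3


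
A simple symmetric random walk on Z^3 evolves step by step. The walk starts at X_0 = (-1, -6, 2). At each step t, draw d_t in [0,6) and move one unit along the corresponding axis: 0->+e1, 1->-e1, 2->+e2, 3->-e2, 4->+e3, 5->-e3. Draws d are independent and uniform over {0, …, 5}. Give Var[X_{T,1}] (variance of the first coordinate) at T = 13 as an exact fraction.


13/3

Outcome values over d=0..5: [1, -1, 0, 0, 0, 0]
Σy = 0, Σy² = 2, M = 6
μ = 0/6 = 0,  σ² = 2/6 − (0)² = 1/3
Independent increments: Var[X_13] = 13·σ² = 13·(1/3) = 13/3


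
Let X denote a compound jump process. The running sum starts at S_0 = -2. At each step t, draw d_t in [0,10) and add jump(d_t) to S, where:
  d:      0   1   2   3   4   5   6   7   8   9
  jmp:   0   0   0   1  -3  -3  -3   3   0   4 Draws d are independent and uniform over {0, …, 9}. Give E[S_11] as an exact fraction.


Outcome values over d=0..9: [0, 0, 0, 1, -3, -3, -3, 3, 0, 4]
Σy = -1, Σy² = 53, M = 10
μ = -1/10 = -1/10,  σ² = 53/10 − (-1/10)² = 529/100
E[S_11] = -2 + 11·(-1/10) = -31/10

-31/10


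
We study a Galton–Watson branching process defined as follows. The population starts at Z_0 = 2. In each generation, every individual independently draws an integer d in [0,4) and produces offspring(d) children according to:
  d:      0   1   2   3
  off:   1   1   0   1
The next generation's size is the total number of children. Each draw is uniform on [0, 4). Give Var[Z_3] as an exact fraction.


Outcome values over d=0..3: [1, 1, 0, 1]
Σy = 3, Σy² = 3, M = 4
μ = 3/4 = 3/4,  σ² = 3/4 − (3/4)² = 3/16
V_0 = 0, E_0 = 2
V_1 = 3/16·E_0 + (3/4)²·V_0 = 3/8;  E_1 = 3/2
V_2 = 3/16·E_1 + (3/4)²·V_1 = 63/128;  E_2 = 9/8
V_3 = 3/16·E_2 + (3/4)²·V_2 = 999/2048;  E_3 = 27/32

999/2048


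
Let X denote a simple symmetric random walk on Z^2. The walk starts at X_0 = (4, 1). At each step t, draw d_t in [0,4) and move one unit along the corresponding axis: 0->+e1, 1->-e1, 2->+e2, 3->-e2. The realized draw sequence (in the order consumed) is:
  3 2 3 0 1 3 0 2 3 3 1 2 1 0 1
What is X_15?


(3, -1)

t=0: X=(4, 1), d=3 → -e2, X_1=(4, 0)
t=1: X=(4, 0), d=2 → +e2, X_2=(4, 1)
t=2: X=(4, 1), d=3 → -e2, X_3=(4, 0)
t=3: X=(4, 0), d=0 → +e1, X_4=(5, 0)
t=4: X=(5, 0), d=1 → -e1, X_5=(4, 0)
t=5: X=(4, 0), d=3 → -e2, X_6=(4, -1)
t=6: X=(4, -1), d=0 → +e1, X_7=(5, -1)
t=7: X=(5, -1), d=2 → +e2, X_8=(5, 0)
t=8: X=(5, 0), d=3 → -e2, X_9=(5, -1)
t=9: X=(5, -1), d=3 → -e2, X_10=(5, -2)
t=10: X=(5, -2), d=1 → -e1, X_11=(4, -2)
t=11: X=(4, -2), d=2 → +e2, X_12=(4, -1)
t=12: X=(4, -1), d=1 → -e1, X_13=(3, -1)
t=13: X=(3, -1), d=0 → +e1, X_14=(4, -1)
t=14: X=(4, -1), d=1 → -e1, X_15=(3, -1)


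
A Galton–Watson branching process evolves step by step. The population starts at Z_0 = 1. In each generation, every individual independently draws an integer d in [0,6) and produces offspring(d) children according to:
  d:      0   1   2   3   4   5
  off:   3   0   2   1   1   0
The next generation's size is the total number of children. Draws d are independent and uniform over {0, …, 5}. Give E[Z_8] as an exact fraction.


Outcome values over d=0..5: [3, 0, 2, 1, 1, 0]
Σy = 7, Σy² = 15, M = 6
μ = 7/6 = 7/6,  σ² = 15/6 − (7/6)² = 41/36
E[Z_0] = 1
E[Z_1] = 7/6·E[Z_0] = 7/6
E[Z_2] = 7/6·E[Z_1] = 49/36
E[Z_3] = 7/6·E[Z_2] = 343/216
E[Z_4] = 7/6·E[Z_3] = 2401/1296
E[Z_5] = 7/6·E[Z_4] = 16807/7776
E[Z_6] = 7/6·E[Z_5] = 117649/46656
E[Z_7] = 7/6·E[Z_6] = 823543/279936
E[Z_8] = 7/6·E[Z_7] = 5764801/1679616

5764801/1679616
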